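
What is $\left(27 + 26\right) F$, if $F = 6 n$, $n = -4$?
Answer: $-1272$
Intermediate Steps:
$F = -24$ ($F = 6 \left(-4\right) = -24$)
$\left(27 + 26\right) F = \left(27 + 26\right) \left(-24\right) = 53 \left(-24\right) = -1272$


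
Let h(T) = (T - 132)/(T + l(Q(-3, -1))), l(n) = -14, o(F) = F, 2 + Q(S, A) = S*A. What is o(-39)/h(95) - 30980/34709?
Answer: 108499471/1284233 ≈ 84.486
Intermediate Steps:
Q(S, A) = -2 + A*S (Q(S, A) = -2 + S*A = -2 + A*S)
h(T) = (-132 + T)/(-14 + T) (h(T) = (T - 132)/(T - 14) = (-132 + T)/(-14 + T))
o(-39)/h(95) - 30980/34709 = -39*(-14 + 95)/(-132 + 95) - 30980/34709 = -39/(-37/81) - 30980*1/34709 = -39/((1/81)*(-37)) - 30980/34709 = -39/(-37/81) - 30980/34709 = -39*(-81/37) - 30980/34709 = 3159/37 - 30980/34709 = 108499471/1284233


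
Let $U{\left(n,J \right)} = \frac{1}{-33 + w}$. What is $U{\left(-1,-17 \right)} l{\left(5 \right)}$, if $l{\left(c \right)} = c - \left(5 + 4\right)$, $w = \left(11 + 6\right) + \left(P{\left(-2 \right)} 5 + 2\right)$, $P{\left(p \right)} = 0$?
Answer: $\frac{2}{7} \approx 0.28571$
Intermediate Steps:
$w = 19$ ($w = \left(11 + 6\right) + \left(0 \cdot 5 + 2\right) = 17 + \left(0 + 2\right) = 17 + 2 = 19$)
$U{\left(n,J \right)} = - \frac{1}{14}$ ($U{\left(n,J \right)} = \frac{1}{-33 + 19} = \frac{1}{-14} = - \frac{1}{14}$)
$l{\left(c \right)} = -9 + c$ ($l{\left(c \right)} = c - 9 = -9 + c$)
$U{\left(-1,-17 \right)} l{\left(5 \right)} = - \frac{-9 + 5}{14} = \left(- \frac{1}{14}\right) \left(-4\right) = \frac{2}{7}$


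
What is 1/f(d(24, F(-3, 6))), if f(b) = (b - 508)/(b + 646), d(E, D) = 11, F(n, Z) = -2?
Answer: -657/497 ≈ -1.3219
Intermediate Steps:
f(b) = (-508 + b)/(646 + b)
1/f(d(24, F(-3, 6))) = 1/((-508 + 11)/(646 + 11)) = 1/(-497/657) = -657/497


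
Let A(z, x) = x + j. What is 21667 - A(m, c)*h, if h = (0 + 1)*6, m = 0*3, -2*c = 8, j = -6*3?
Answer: 21799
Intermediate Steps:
j = -18
c = -4 (c = -1/2*8 = -4)
m = 0
h = 6 (h = 1*6 = 6)
A(z, x) = -18 + x (A(z, x) = x - 18 = -18 + x)
21667 - A(m, c)*h = 21667 - (-18 - 4)*6 = 21667 - (-22)*6 = 21667 - 1*(-132) = 21667 + 132 = 21799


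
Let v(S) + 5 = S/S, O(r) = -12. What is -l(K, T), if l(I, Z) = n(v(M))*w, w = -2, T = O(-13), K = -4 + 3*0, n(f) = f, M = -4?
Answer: -8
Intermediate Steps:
v(S) = -4 (v(S) = -5 + S/S = -5 + 1 = -4)
K = -4 (K = -4 + 0 = -4)
T = -12
l(I, Z) = 8 (l(I, Z) = -4*(-2) = 8)
-l(K, T) = -1*8 = -8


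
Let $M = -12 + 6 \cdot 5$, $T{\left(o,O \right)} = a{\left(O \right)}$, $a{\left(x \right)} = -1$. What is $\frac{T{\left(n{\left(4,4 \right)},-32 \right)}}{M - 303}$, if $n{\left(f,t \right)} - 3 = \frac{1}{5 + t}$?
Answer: $\frac{1}{285} \approx 0.0035088$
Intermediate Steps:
$n{\left(f,t \right)} = 3 + \frac{1}{5 + t}$
$T{\left(o,O \right)} = -1$
$M = 18$ ($M = -12 + 30 = 18$)
$\frac{T{\left(n{\left(4,4 \right)},-32 \right)}}{M - 303} = \frac{1}{18 - 303} \left(-1\right) = \frac{1}{-285} \left(-1\right) = \left(- \frac{1}{285}\right) \left(-1\right) = \frac{1}{285}$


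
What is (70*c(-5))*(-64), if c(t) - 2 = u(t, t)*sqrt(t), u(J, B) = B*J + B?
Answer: -8960 - 89600*I*sqrt(5) ≈ -8960.0 - 2.0035e+5*I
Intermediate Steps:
u(J, B) = B + B*J
c(t) = 2 + t**(3/2)*(1 + t) (c(t) = 2 + (t*(1 + t))*sqrt(t) = 2 + t**(3/2)*(1 + t))
(70*c(-5))*(-64) = (70*(2 + (-5)**(3/2)*(1 - 5)))*(-64) = (70*(2 - 5*I*sqrt(5)*(-4)))*(-64) = (70*(2 + 20*I*sqrt(5)))*(-64) = (140 + 1400*I*sqrt(5))*(-64) = -8960 - 89600*I*sqrt(5)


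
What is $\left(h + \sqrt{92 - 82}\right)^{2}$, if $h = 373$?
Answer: $\left(373 + \sqrt{10}\right)^{2} \approx 1.415 \cdot 10^{5}$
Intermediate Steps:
$\left(h + \sqrt{92 - 82}\right)^{2} = \left(373 + \sqrt{92 - 82}\right)^{2} = \left(373 + \sqrt{10}\right)^{2}$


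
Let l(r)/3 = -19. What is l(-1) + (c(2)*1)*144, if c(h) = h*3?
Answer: 807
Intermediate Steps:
l(r) = -57 (l(r) = 3*(-19) = -57)
c(h) = 3*h
l(-1) + (c(2)*1)*144 = -57 + ((3*2)*1)*144 = -57 + (6*1)*144 = -57 + 6*144 = -57 + 864 = 807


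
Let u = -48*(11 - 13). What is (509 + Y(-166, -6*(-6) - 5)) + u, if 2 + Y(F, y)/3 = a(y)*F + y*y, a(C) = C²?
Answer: -475096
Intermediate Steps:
u = 96 (u = -48*(-2) = 96)
Y(F, y) = -6 + 3*y² + 3*F*y² (Y(F, y) = -6 + 3*(y²*F + y*y) = -6 + 3*(F*y² + y²) = -6 + 3*(y² + F*y²) = -6 + (3*y² + 3*F*y²) = -6 + 3*y² + 3*F*y²)
(509 + Y(-166, -6*(-6) - 5)) + u = (509 + (-6 + 3*(-6*(-6) - 5)² + 3*(-166)*(-6*(-6) - 5)²)) + 96 = (509 + (-6 + 3*(36 - 5)² + 3*(-166)*(36 - 5)²)) + 96 = (509 + (-6 + 3*31² + 3*(-166)*31²)) + 96 = (509 + (-6 + 3*961 + 3*(-166)*961)) + 96 = (509 + (-6 + 2883 - 478578)) + 96 = (509 - 475701) + 96 = -475192 + 96 = -475096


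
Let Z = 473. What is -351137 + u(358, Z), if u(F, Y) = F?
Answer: -350779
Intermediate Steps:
-351137 + u(358, Z) = -351137 + 358 = -350779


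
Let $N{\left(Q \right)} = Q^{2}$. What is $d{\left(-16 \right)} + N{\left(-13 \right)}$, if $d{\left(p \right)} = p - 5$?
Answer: $148$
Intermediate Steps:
$d{\left(p \right)} = -5 + p$
$d{\left(-16 \right)} + N{\left(-13 \right)} = \left(-5 - 16\right) + \left(-13\right)^{2} = -21 + 169 = 148$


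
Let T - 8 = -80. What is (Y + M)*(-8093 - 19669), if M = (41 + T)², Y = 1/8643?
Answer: -76863020696/2881 ≈ -2.6679e+7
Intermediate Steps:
Y = 1/8643 ≈ 0.00011570
T = -72 (T = 8 - 80 = -72)
M = 961 (M = (41 - 72)² = (-31)² = 961)
(Y + M)*(-8093 - 19669) = (1/8643 + 961)*(-8093 - 19669) = (8305924/8643)*(-27762) = -76863020696/2881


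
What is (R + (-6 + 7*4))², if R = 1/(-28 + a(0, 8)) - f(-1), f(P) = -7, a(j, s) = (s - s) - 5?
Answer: 913936/1089 ≈ 839.24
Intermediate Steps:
a(j, s) = -5 (a(j, s) = 0 - 5 = -5)
R = 230/33 (R = 1/(-28 - 5) - 1*(-7) = 1/(-33) + 7 = -1/33 + 7 = 230/33 ≈ 6.9697)
(R + (-6 + 7*4))² = (230/33 + (-6 + 7*4))² = (230/33 + (-6 + 28))² = (230/33 + 22)² = (956/33)² = 913936/1089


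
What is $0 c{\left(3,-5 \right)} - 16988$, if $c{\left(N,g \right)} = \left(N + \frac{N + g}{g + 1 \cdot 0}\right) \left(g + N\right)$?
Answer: $-16988$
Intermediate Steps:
$c{\left(N,g \right)} = \left(N + g\right) \left(N + \frac{N + g}{g}\right)$ ($c{\left(N,g \right)} = \left(N + \frac{N + g}{g + 0}\right) \left(N + g\right) = \left(N + \frac{N + g}{g}\right) \left(N + g\right) = \left(N + g\right) \left(N + \frac{N + g}{g}\right)$)
$0 c{\left(3,-5 \right)} - 16988 = 0 \left(-5 + 3^{2} + 2 \cdot 3 + 3 \left(-5\right) + \frac{3^{2}}{-5}\right) - 16988 = 0 \left(-5 + 9 + 6 - 15 + 9 \left(- \frac{1}{5}\right)\right) - 16988 = 0 \left(-5 + 9 + 6 - 15 - \frac{9}{5}\right) - 16988 = 0 \left(- \frac{34}{5}\right) - 16988 = 0 - 16988 = -16988$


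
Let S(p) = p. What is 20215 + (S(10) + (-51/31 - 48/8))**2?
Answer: 19431944/961 ≈ 20221.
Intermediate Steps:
20215 + (S(10) + (-51/31 - 48/8))**2 = 20215 + (10 + (-51/31 - 48/8))**2 = 20215 + (10 + (-51*1/31 - 48*1/8))**2 = 20215 + (10 + (-51/31 - 6))**2 = 20215 + (10 - 237/31)**2 = 20215 + (73/31)**2 = 20215 + 5329/961 = 19431944/961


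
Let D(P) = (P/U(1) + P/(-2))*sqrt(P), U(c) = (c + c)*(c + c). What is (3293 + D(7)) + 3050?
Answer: 6343 - 7*sqrt(7)/4 ≈ 6338.4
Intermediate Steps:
U(c) = 4*c**2 (U(c) = (2*c)*(2*c) = 4*c**2)
D(P) = -P**(3/2)/4 (D(P) = (P/((4*1**2)) + P/(-2))*sqrt(P) = (P/((4*1)) + P*(-1/2))*sqrt(P) = (P/4 - P/2)*sqrt(P) = (-P/4)*sqrt(P) = -P**(3/2)/4)
(3293 + D(7)) + 3050 = (3293 - 7*sqrt(7)/4) + 3050 = 6343 - 7*sqrt(7)/4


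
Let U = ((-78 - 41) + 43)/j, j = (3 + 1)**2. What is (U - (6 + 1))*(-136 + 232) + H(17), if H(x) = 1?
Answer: -1127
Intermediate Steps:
j = 16 (j = 4**2 = 16)
U = -19/4 (U = ((-78 - 41) + 43)/16 = (-119 + 43)*(1/16) = -76*1/16 = -19/4 ≈ -4.7500)
(U - (6 + 1))*(-136 + 232) + H(17) = (-19/4 - (6 + 1))*(-136 + 232) + 1 = (-19/4 - 1*7)*96 + 1 = (-19/4 - 7)*96 + 1 = -47/4*96 + 1 = -1128 + 1 = -1127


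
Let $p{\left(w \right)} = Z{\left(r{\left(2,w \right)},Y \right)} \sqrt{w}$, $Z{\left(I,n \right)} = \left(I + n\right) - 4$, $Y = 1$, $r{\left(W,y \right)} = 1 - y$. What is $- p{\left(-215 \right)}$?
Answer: $- 213 i \sqrt{215} \approx - 3123.2 i$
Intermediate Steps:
$Z{\left(I,n \right)} = -4 + I + n$
$p{\left(w \right)} = \sqrt{w} \left(-2 - w\right)$ ($p{\left(w \right)} = \left(-4 - \left(-1 + w\right) + 1\right) \sqrt{w} = \left(-2 - w\right) \sqrt{w} = \sqrt{w} \left(-2 - w\right)$)
$- p{\left(-215 \right)} = - \sqrt{-215} \left(-2 - -215\right) = - i \sqrt{215} \left(-2 + 215\right) = - i \sqrt{215} \cdot 213 = - 213 i \sqrt{215}$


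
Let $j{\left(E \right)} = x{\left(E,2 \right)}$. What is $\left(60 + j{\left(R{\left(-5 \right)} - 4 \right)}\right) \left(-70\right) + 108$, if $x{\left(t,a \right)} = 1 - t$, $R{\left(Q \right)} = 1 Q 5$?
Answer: $-6192$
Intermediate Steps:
$R{\left(Q \right)} = 5 Q$ ($R{\left(Q \right)} = Q 5 = 5 Q$)
$j{\left(E \right)} = 1 - E$
$\left(60 + j{\left(R{\left(-5 \right)} - 4 \right)}\right) \left(-70\right) + 108 = \left(60 + \left(1 - \left(5 \left(-5\right) - 4\right)\right)\right) \left(-70\right) + 108 = \left(60 + \left(1 - \left(-25 - 4\right)\right)\right) \left(-70\right) + 108 = \left(60 + \left(1 - -29\right)\right) \left(-70\right) + 108 = \left(60 + \left(1 + 29\right)\right) \left(-70\right) + 108 = \left(60 + 30\right) \left(-70\right) + 108 = 90 \left(-70\right) + 108 = -6300 + 108 = -6192$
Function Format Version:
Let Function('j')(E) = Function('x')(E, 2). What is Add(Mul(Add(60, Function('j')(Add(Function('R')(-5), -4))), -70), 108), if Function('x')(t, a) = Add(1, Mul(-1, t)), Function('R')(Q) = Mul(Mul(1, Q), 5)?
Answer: -6192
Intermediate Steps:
Function('R')(Q) = Mul(5, Q) (Function('R')(Q) = Mul(Q, 5) = Mul(5, Q))
Function('j')(E) = Add(1, Mul(-1, E))
Add(Mul(Add(60, Function('j')(Add(Function('R')(-5), -4))), -70), 108) = Add(Mul(Add(60, Add(1, Mul(-1, Add(Mul(5, -5), -4)))), -70), 108) = Add(Mul(Add(60, Add(1, Mul(-1, Add(-25, -4)))), -70), 108) = Add(Mul(Add(60, Add(1, Mul(-1, -29))), -70), 108) = Add(Mul(Add(60, Add(1, 29)), -70), 108) = Add(Mul(Add(60, 30), -70), 108) = Add(Mul(90, -70), 108) = Add(-6300, 108) = -6192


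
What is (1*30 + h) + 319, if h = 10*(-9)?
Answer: 259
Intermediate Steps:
h = -90
(1*30 + h) + 319 = (1*30 - 90) + 319 = (30 - 90) + 319 = -60 + 319 = 259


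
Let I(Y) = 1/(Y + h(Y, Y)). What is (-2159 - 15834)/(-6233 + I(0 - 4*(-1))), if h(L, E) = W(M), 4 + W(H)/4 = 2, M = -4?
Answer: 71972/24933 ≈ 2.8866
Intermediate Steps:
W(H) = -8 (W(H) = -16 + 4*2 = -16 + 8 = -8)
h(L, E) = -8
I(Y) = 1/(-8 + Y) (I(Y) = 1/(Y - 8) = 1/(-8 + Y))
(-2159 - 15834)/(-6233 + I(0 - 4*(-1))) = (-2159 - 15834)/(-6233 + 1/(-8 + (0 - 4*(-1)))) = -17993/(-6233 + 1/(-8 + (0 + 4))) = -17993/(-6233 + 1/(-8 + 4)) = -17993/(-6233 + 1/(-4)) = -17993/(-6233 - 1/4) = -17993/(-24933/4) = -17993*(-4/24933) = 71972/24933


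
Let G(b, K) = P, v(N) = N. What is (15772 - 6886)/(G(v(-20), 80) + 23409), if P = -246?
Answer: 2962/7721 ≈ 0.38363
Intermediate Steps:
G(b, K) = -246
(15772 - 6886)/(G(v(-20), 80) + 23409) = (15772 - 6886)/(-246 + 23409) = 8886/23163 = 8886*(1/23163) = 2962/7721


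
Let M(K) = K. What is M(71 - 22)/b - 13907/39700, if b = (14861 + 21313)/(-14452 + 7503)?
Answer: -7010480759/718053900 ≈ -9.7632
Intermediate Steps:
b = -36174/6949 (b = 36174/(-6949) = 36174*(-1/6949) = -36174/6949 ≈ -5.2056)
M(71 - 22)/b - 13907/39700 = (71 - 22)/(-36174/6949) - 13907/39700 = 49*(-6949/36174) - 13907*1/39700 = -340501/36174 - 13907/39700 = -7010480759/718053900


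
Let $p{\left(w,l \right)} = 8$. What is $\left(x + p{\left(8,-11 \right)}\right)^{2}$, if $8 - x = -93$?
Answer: $11881$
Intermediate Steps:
$x = 101$ ($x = 8 - -93 = 8 + 93 = 101$)
$\left(x + p{\left(8,-11 \right)}\right)^{2} = \left(101 + 8\right)^{2} = 109^{2} = 11881$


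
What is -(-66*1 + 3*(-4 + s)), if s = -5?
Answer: 93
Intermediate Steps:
-(-66*1 + 3*(-4 + s)) = -(-66*1 + 3*(-4 - 5)) = -(-66 + 3*(-9)) = -(-66 - 27) = -1*(-93) = 93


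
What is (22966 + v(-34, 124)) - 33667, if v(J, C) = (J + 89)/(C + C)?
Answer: -2653793/248 ≈ -10701.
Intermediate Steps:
v(J, C) = (89 + J)/(2*C) (v(J, C) = (89 + J)/((2*C)) = (89 + J)*(1/(2*C)) = (89 + J)/(2*C))
(22966 + v(-34, 124)) - 33667 = (22966 + (½)*(89 - 34)/124) - 33667 = (22966 + (½)*(1/124)*55) - 33667 = (22966 + 55/248) - 33667 = 5695623/248 - 33667 = -2653793/248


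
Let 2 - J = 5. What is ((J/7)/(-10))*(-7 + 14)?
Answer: 3/10 ≈ 0.30000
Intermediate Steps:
J = -3 (J = 2 - 1*5 = 2 - 5 = -3)
((J/7)/(-10))*(-7 + 14) = (-3/7/(-10))*(-7 + 14) = (-3*⅐*(-⅒))*7 = -3/7*(-⅒)*7 = (3/70)*7 = 3/10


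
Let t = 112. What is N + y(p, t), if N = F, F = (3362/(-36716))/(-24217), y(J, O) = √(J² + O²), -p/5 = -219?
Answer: 1681/444575686 + √1211569 ≈ 1100.7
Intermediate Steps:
p = 1095 (p = -5*(-219) = 1095)
F = 1681/444575686 (F = (3362*(-1/36716))*(-1/24217) = -1681/18358*(-1/24217) = 1681/444575686 ≈ 3.7811e-6)
N = 1681/444575686 ≈ 3.7811e-6
N + y(p, t) = 1681/444575686 + √(1095² + 112²) = 1681/444575686 + √(1199025 + 12544) = 1681/444575686 + √1211569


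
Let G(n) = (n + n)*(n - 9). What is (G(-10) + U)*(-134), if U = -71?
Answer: -41406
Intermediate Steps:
G(n) = 2*n*(-9 + n) (G(n) = (2*n)*(-9 + n) = 2*n*(-9 + n))
(G(-10) + U)*(-134) = (2*(-10)*(-9 - 10) - 71)*(-134) = (2*(-10)*(-19) - 71)*(-134) = (380 - 71)*(-134) = 309*(-134) = -41406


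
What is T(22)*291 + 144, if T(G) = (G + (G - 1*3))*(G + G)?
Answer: 525108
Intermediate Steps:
T(G) = 2*G*(-3 + 2*G) (T(G) = (G + (G - 3))*(2*G) = (G + (-3 + G))*(2*G) = (-3 + 2*G)*(2*G) = 2*G*(-3 + 2*G))
T(22)*291 + 144 = (2*22*(-3 + 2*22))*291 + 144 = (2*22*(-3 + 44))*291 + 144 = (2*22*41)*291 + 144 = 1804*291 + 144 = 524964 + 144 = 525108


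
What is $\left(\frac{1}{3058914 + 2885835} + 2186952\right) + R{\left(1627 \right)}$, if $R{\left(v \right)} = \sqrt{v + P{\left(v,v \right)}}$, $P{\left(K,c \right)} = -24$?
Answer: $\frac{13000880715049}{5944749} + \sqrt{1603} \approx 2.187 \cdot 10^{6}$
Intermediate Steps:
$R{\left(v \right)} = \sqrt{-24 + v}$ ($R{\left(v \right)} = \sqrt{v - 24} = \sqrt{-24 + v}$)
$\left(\frac{1}{3058914 + 2885835} + 2186952\right) + R{\left(1627 \right)} = \left(\frac{1}{3058914 + 2885835} + 2186952\right) + \sqrt{-24 + 1627} = \left(\frac{1}{5944749} + 2186952\right) + \sqrt{1603} = \frac{13000880715049}{5944749} + \sqrt{1603}$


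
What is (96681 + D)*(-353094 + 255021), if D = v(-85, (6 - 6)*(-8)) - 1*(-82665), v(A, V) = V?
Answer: -17589000258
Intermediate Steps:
D = 82665 (D = (6 - 6)*(-8) - 1*(-82665) = 0*(-8) + 82665 = 0 + 82665 = 82665)
(96681 + D)*(-353094 + 255021) = (96681 + 82665)*(-353094 + 255021) = 179346*(-98073) = -17589000258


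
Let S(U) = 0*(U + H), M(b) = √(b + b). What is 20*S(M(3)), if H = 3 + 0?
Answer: 0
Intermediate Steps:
H = 3
M(b) = √2*√b (M(b) = √(2*b) = √2*√b)
S(U) = 0 (S(U) = 0*(U + 3) = 0*(3 + U) = 0)
20*S(M(3)) = 20*0 = 0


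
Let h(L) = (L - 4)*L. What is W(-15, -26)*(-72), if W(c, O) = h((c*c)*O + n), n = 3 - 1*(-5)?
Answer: -2458967904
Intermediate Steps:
n = 8 (n = 3 + 5 = 8)
h(L) = L*(-4 + L) (h(L) = (-4 + L)*L = L*(-4 + L))
W(c, O) = (4 + O*c²)*(8 + O*c²) (W(c, O) = ((c*c)*O + 8)*(-4 + ((c*c)*O + 8)) = (c²*O + 8)*(-4 + (c²*O + 8)) = (O*c² + 8)*(-4 + (O*c² + 8)) = (8 + O*c²)*(-4 + (8 + O*c²)) = (8 + O*c²)*(4 + O*c²) = (4 + O*c²)*(8 + O*c²))
W(-15, -26)*(-72) = ((4 - 26*(-15)²)*(8 - 26*(-15)²))*(-72) = ((4 - 26*225)*(8 - 26*225))*(-72) = ((4 - 5850)*(8 - 5850))*(-72) = -5846*(-5842)*(-72) = 34152332*(-72) = -2458967904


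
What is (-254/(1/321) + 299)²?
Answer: 6599125225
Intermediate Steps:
(-254/(1/321) + 299)² = (-254/1/321 + 299)² = (-254*321 + 299)² = (-81534 + 299)² = (-81235)² = 6599125225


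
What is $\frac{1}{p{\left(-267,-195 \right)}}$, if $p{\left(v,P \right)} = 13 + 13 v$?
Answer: $- \frac{1}{3458} \approx -0.00028918$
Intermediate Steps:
$\frac{1}{p{\left(-267,-195 \right)}} = \frac{1}{13 + 13 \left(-267\right)} = \frac{1}{13 - 3471} = \frac{1}{-3458} = - \frac{1}{3458}$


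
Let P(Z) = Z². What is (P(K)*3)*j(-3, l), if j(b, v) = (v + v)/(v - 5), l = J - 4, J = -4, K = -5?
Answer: 1200/13 ≈ 92.308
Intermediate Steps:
l = -8 (l = -4 - 4 = -8)
j(b, v) = 2*v/(-5 + v) (j(b, v) = (2*v)/(-5 + v) = 2*v/(-5 + v))
(P(K)*3)*j(-3, l) = ((-5)²*3)*(2*(-8)/(-5 - 8)) = (25*3)*(2*(-8)/(-13)) = 75*(2*(-8)*(-1/13)) = 75*(16/13) = 1200/13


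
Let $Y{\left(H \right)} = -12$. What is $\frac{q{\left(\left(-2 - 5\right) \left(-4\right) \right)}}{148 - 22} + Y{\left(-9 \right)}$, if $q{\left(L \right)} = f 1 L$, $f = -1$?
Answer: $- \frac{110}{9} \approx -12.222$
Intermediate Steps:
$q{\left(L \right)} = - L$ ($q{\left(L \right)} = \left(-1\right) 1 L = - L$)
$\frac{q{\left(\left(-2 - 5\right) \left(-4\right) \right)}}{148 - 22} + Y{\left(-9 \right)} = \frac{\left(-1\right) \left(-2 - 5\right) \left(-4\right)}{148 - 22} - 12 = \frac{\left(-1\right) \left(\left(-7\right) \left(-4\right)\right)}{126} - 12 = \frac{\left(-1\right) 28}{126} - 12 = \frac{1}{126} \left(-28\right) - 12 = - \frac{2}{9} - 12 = - \frac{110}{9}$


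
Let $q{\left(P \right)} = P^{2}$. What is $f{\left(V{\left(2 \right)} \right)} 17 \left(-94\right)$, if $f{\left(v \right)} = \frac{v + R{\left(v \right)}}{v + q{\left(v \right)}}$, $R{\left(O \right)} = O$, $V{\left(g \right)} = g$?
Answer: $- \frac{3196}{3} \approx -1065.3$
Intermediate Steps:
$f{\left(v \right)} = \frac{2 v}{v + v^{2}}$ ($f{\left(v \right)} = \frac{v + v}{v + v^{2}} = \frac{2 v}{v + v^{2}}$)
$f{\left(V{\left(2 \right)} \right)} 17 \left(-94\right) = \frac{2}{1 + 2} \cdot 17 \left(-94\right) = \frac{2}{3} \cdot 17 \left(-94\right) = \frac{34}{3} \left(-94\right) = - \frac{3196}{3}$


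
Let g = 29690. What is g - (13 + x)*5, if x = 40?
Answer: 29425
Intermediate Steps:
g - (13 + x)*5 = 29690 - (13 + 40)*5 = 29690 - 53*5 = 29690 - 1*265 = 29690 - 265 = 29425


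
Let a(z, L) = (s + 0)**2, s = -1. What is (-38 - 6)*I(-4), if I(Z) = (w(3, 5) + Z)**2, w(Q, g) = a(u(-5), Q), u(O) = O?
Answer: -396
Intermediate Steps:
a(z, L) = 1 (a(z, L) = (-1 + 0)**2 = (-1)**2 = 1)
w(Q, g) = 1
I(Z) = (1 + Z)**2
(-38 - 6)*I(-4) = (-38 - 6)*(1 - 4)**2 = -44*(-3)**2 = -44*9 = -396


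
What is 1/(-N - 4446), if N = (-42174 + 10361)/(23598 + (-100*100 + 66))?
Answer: -13664/60718331 ≈ -0.00022504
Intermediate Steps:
N = -31813/13664 (N = -31813/(23598 + (-10000 + 66)) = -31813/(23598 - 9934) = -31813/13664 ≈ -2.3282)
1/(-N - 4446) = 1/(-1*(-31813/13664) - 4446) = 1/(31813/13664 - 4446) = 1/(-60718331/13664) = -13664/60718331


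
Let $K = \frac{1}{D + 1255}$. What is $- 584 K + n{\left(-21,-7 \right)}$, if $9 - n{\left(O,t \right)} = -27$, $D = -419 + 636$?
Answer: $\frac{6551}{184} \approx 35.603$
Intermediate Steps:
$D = 217$
$K = \frac{1}{1472}$ ($K = \frac{1}{217 + 1255} = \frac{1}{1472} \approx 0.00067935$)
$n{\left(O,t \right)} = 36$ ($n{\left(O,t \right)} = 9 - -27 = 9 + 27 = 36$)
$- 584 K + n{\left(-21,-7 \right)} = \left(-584\right) \frac{1}{1472} + 36 = - \frac{73}{184} + 36 = \frac{6551}{184}$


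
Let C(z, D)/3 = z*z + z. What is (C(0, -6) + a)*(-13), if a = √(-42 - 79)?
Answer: -143*I ≈ -143.0*I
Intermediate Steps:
C(z, D) = 3*z + 3*z² (C(z, D) = 3*(z*z + z) = 3*(z² + z) = 3*(z + z²) = 3*z + 3*z²)
a = 11*I (a = √(-121) = 11*I ≈ 11.0*I)
(C(0, -6) + a)*(-13) = (3*0*(1 + 0) + 11*I)*(-13) = (3*0*1 + 11*I)*(-13) = (0 + 11*I)*(-13) = (11*I)*(-13) = -143*I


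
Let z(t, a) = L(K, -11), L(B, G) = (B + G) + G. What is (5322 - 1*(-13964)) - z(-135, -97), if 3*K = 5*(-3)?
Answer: 19313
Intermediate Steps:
K = -5 (K = (5*(-3))/3 = (⅓)*(-15) = -5)
L(B, G) = B + 2*G
z(t, a) = -27 (z(t, a) = -5 + 2*(-11) = -5 - 22 = -27)
(5322 - 1*(-13964)) - z(-135, -97) = (5322 - 1*(-13964)) - 1*(-27) = (5322 + 13964) + 27 = 19286 + 27 = 19313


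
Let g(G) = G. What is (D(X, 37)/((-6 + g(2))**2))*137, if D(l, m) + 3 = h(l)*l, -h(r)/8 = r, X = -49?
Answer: -2631907/16 ≈ -1.6449e+5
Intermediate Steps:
h(r) = -8*r
D(l, m) = -3 - 8*l**2 (D(l, m) = -3 + (-8*l)*l = -3 - 8*l**2)
(D(X, 37)/((-6 + g(2))**2))*137 = ((-3 - 8*(-49)**2)/((-6 + 2)**2))*137 = ((-3 - 8*2401)/((-4)**2))*137 = ((-3 - 19208)/16)*137 = -19211*1/16*137 = -19211/16*137 = -2631907/16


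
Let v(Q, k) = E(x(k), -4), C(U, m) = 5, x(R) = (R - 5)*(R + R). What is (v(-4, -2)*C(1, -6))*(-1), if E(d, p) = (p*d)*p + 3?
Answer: -2255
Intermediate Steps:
x(R) = 2*R*(-5 + R) (x(R) = (-5 + R)*(2*R) = 2*R*(-5 + R))
E(d, p) = 3 + d*p² (E(d, p) = (d*p)*p + 3 = d*p² + 3 = 3 + d*p²)
v(Q, k) = 3 + 32*k*(-5 + k) (v(Q, k) = 3 + (2*k*(-5 + k))*(-4)² = 3 + (2*k*(-5 + k))*16 = 3 + 32*k*(-5 + k))
(v(-4, -2)*C(1, -6))*(-1) = ((3 + 32*(-2)*(-5 - 2))*5)*(-1) = ((3 + 32*(-2)*(-7))*5)*(-1) = ((3 + 448)*5)*(-1) = (451*5)*(-1) = 2255*(-1) = -2255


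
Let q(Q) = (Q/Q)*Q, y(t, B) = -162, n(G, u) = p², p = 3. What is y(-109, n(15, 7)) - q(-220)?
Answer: 58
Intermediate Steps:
n(G, u) = 9 (n(G, u) = 3² = 9)
q(Q) = Q (q(Q) = 1*Q = Q)
y(-109, n(15, 7)) - q(-220) = -162 - 1*(-220) = -162 + 220 = 58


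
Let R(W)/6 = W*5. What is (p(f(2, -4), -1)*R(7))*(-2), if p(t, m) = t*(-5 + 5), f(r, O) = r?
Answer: 0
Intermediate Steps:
R(W) = 30*W (R(W) = 6*(W*5) = 6*(5*W) = 30*W)
p(t, m) = 0 (p(t, m) = t*0 = 0)
(p(f(2, -4), -1)*R(7))*(-2) = (0*(30*7))*(-2) = (0*210)*(-2) = 0*(-2) = 0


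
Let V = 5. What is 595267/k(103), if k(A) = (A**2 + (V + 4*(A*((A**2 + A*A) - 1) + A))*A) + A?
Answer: 595267/900418275 ≈ 0.00066110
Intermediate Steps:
k(A) = A + A**2 + A*(5 + 4*A + 4*A*(-1 + 2*A**2)) (k(A) = (A**2 + (5 + 4*(A*((A**2 + A*A) - 1) + A))*A) + A = (A**2 + (5 + 4*(A*((A**2 + A**2) - 1) + A))*A) + A = (A**2 + (5 + 4*(A*(2*A**2 - 1) + A))*A) + A = (A**2 + (5 + 4*(A*(-1 + 2*A**2) + A))*A) + A = (A**2 + (5 + 4*(A + A*(-1 + 2*A**2)))*A) + A = (A**2 + (5 + (4*A + 4*A*(-1 + 2*A**2)))*A) + A = (A**2 + (5 + 4*A + 4*A*(-1 + 2*A**2))*A) + A = (A**2 + A*(5 + 4*A + 4*A*(-1 + 2*A**2))) + A = A + A**2 + A*(5 + 4*A + 4*A*(-1 + 2*A**2)))
595267/k(103) = 595267/((103*(6 + 103 + 8*103**3))) = 595267/((103*(6 + 103 + 8*1092727))) = 595267/((103*(6 + 103 + 8741816))) = 595267/((103*8741925)) = 595267/900418275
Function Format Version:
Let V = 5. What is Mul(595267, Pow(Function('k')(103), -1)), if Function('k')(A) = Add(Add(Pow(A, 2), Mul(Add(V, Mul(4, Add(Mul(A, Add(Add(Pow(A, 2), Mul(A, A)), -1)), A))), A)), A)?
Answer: Rational(595267, 900418275) ≈ 0.00066110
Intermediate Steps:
Function('k')(A) = Add(A, Pow(A, 2), Mul(A, Add(5, Mul(4, A), Mul(4, A, Add(-1, Mul(2, Pow(A, 2))))))) (Function('k')(A) = Add(Add(Pow(A, 2), Mul(Add(5, Mul(4, Add(Mul(A, Add(Add(Pow(A, 2), Mul(A, A)), -1)), A))), A)), A) = Add(Add(Pow(A, 2), Mul(Add(5, Mul(4, Add(Mul(A, Add(Add(Pow(A, 2), Pow(A, 2)), -1)), A))), A)), A) = Add(Add(Pow(A, 2), Mul(Add(5, Mul(4, Add(Mul(A, Add(Mul(2, Pow(A, 2)), -1)), A))), A)), A) = Add(Add(Pow(A, 2), Mul(Add(5, Mul(4, Add(Mul(A, Add(-1, Mul(2, Pow(A, 2)))), A))), A)), A) = Add(Add(Pow(A, 2), Mul(Add(5, Mul(4, Add(A, Mul(A, Add(-1, Mul(2, Pow(A, 2))))))), A)), A) = Add(Add(Pow(A, 2), Mul(Add(5, Add(Mul(4, A), Mul(4, A, Add(-1, Mul(2, Pow(A, 2)))))), A)), A) = Add(Add(Pow(A, 2), Mul(Add(5, Mul(4, A), Mul(4, A, Add(-1, Mul(2, Pow(A, 2))))), A)), A) = Add(Add(Pow(A, 2), Mul(A, Add(5, Mul(4, A), Mul(4, A, Add(-1, Mul(2, Pow(A, 2))))))), A) = Add(A, Pow(A, 2), Mul(A, Add(5, Mul(4, A), Mul(4, A, Add(-1, Mul(2, Pow(A, 2))))))))
Mul(595267, Pow(Function('k')(103), -1)) = Mul(595267, Pow(Mul(103, Add(6, 103, Mul(8, Pow(103, 3)))), -1)) = Mul(595267, Pow(Mul(103, Add(6, 103, Mul(8, 1092727))), -1)) = Mul(595267, Pow(Mul(103, Add(6, 103, 8741816)), -1)) = Mul(595267, Pow(Mul(103, 8741925), -1)) = Mul(595267, Pow(900418275, -1)) = Mul(595267, Rational(1, 900418275)) = Rational(595267, 900418275)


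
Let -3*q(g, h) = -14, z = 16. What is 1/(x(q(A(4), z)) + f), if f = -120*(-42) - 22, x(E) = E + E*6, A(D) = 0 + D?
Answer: 3/15152 ≈ 0.00019799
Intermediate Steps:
A(D) = D
q(g, h) = 14/3 (q(g, h) = -⅓*(-14) = 14/3)
x(E) = 7*E (x(E) = E + 6*E = 7*E)
f = 5018 (f = 5040 - 22 = 5018)
1/(x(q(A(4), z)) + f) = 1/(7*(14/3) + 5018) = 1/(98/3 + 5018) = 1/(15152/3) = 3/15152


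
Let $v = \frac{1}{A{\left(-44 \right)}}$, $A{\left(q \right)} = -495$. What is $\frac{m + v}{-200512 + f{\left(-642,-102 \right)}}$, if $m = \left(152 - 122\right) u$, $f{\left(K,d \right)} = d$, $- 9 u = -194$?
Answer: $- \frac{320099}{99303930} \approx -0.0032234$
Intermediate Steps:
$u = \frac{194}{9}$ ($u = \left(- \frac{1}{9}\right) \left(-194\right) = \frac{194}{9} \approx 21.556$)
$m = \frac{1940}{3}$ ($m = \left(152 - 122\right) \frac{194}{9} = 30 \cdot \frac{194}{9} = \frac{1940}{3} \approx 646.67$)
$v = - \frac{1}{495}$ ($v = \frac{1}{-495} = - \frac{1}{495} \approx -0.0020202$)
$\frac{m + v}{-200512 + f{\left(-642,-102 \right)}} = \frac{\frac{1940}{3} - \frac{1}{495}}{-200512 - 102} = \frac{320099}{495 \left(-200614\right)} = \frac{320099}{495} \left(- \frac{1}{200614}\right) = - \frac{320099}{99303930}$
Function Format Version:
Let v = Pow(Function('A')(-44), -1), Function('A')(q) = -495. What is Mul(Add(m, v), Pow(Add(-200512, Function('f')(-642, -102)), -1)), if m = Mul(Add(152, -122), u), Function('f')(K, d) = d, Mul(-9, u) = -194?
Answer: Rational(-320099, 99303930) ≈ -0.0032234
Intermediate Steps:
u = Rational(194, 9) (u = Mul(Rational(-1, 9), -194) = Rational(194, 9) ≈ 21.556)
m = Rational(1940, 3) (m = Mul(Add(152, -122), Rational(194, 9)) = Mul(30, Rational(194, 9)) = Rational(1940, 3) ≈ 646.67)
v = Rational(-1, 495) (v = Pow(-495, -1) = Rational(-1, 495) ≈ -0.0020202)
Mul(Add(m, v), Pow(Add(-200512, Function('f')(-642, -102)), -1)) = Mul(Add(Rational(1940, 3), Rational(-1, 495)), Pow(Add(-200512, -102), -1)) = Mul(Rational(320099, 495), Pow(-200614, -1)) = Mul(Rational(320099, 495), Rational(-1, 200614)) = Rational(-320099, 99303930)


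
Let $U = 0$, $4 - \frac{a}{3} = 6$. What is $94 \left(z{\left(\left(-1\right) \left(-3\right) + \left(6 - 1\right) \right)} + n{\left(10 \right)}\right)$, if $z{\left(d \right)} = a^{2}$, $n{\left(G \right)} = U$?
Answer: $3384$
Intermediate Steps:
$a = -6$ ($a = 12 - 18 = -6$)
$n{\left(G \right)} = 0$
$z{\left(d \right)} = 36$ ($z{\left(d \right)} = \left(-6\right)^{2} = 36$)
$94 \left(z{\left(\left(-1\right) \left(-3\right) + \left(6 - 1\right) \right)} + n{\left(10 \right)}\right) = 94 \left(36 + 0\right) = 94 \cdot 36 = 3384$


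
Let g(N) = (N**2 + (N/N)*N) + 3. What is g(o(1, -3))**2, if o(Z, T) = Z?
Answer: 25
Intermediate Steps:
g(N) = 3 + N + N**2 (g(N) = (N**2 + 1*N) + 3 = (N**2 + N) + 3 = (N + N**2) + 3 = 3 + N + N**2)
g(o(1, -3))**2 = (3 + 1 + 1**2)**2 = (3 + 1 + 1)**2 = 5**2 = 25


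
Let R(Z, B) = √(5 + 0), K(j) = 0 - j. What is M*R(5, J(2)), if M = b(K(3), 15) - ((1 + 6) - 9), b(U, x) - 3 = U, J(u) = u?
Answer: 2*√5 ≈ 4.4721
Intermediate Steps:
K(j) = -j
R(Z, B) = √5
b(U, x) = 3 + U
M = 2 (M = (3 - 1*3) - ((1 + 6) - 9) = (3 - 3) - (7 - 9) = 0 - 1*(-2) = 0 + 2 = 2)
M*R(5, J(2)) = 2*√5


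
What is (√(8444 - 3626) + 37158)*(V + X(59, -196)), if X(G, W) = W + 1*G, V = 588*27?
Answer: 584829762 + 15739*√4818 ≈ 5.8592e+8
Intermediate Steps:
V = 15876
X(G, W) = G + W (X(G, W) = W + G = G + W)
(√(8444 - 3626) + 37158)*(V + X(59, -196)) = (√(8444 - 3626) + 37158)*(15876 + (59 - 196)) = (√4818 + 37158)*(15876 - 137) = (37158 + √4818)*15739 = 584829762 + 15739*√4818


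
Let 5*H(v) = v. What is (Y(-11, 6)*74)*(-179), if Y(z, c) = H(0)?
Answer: 0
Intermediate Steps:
H(v) = v/5
Y(z, c) = 0 (Y(z, c) = (⅕)*0 = 0)
(Y(-11, 6)*74)*(-179) = (0*74)*(-179) = 0*(-179) = 0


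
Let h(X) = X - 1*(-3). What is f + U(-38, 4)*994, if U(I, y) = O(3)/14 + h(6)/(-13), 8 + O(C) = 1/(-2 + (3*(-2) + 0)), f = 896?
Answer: -38379/104 ≈ -369.03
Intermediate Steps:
O(C) = -65/8 (O(C) = -8 + 1/(-2 + (3*(-2) + 0)) = -8 + 1/(-2 + (-6 + 0)) = -8 + 1/(-2 - 6) = -8 + 1/(-8) = -8 - ⅛ = -65/8)
h(X) = 3 + X (h(X) = X + 3 = 3 + X)
U(I, y) = -1853/1456 (U(I, y) = -65/8/14 + (3 + 6)/(-13) = -65/8*1/14 + 9*(-1/13) = -65/112 - 9/13 = -1853/1456)
f + U(-38, 4)*994 = 896 - 1853/1456*994 = 896 - 131563/104 = -38379/104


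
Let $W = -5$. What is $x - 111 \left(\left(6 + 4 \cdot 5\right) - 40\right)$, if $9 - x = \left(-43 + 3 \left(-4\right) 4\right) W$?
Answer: $1108$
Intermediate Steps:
$x = -446$ ($x = 9 - \left(-43 + 3 \left(-4\right) 4\right) \left(-5\right) = 9 - \left(-43 - 48\right) \left(-5\right) = 9 - \left(-91\right) \left(-5\right) = 9 - 455 = -446$)
$x - 111 \left(\left(6 + 4 \cdot 5\right) - 40\right) = -446 - 111 \left(\left(6 + 4 \cdot 5\right) - 40\right) = -446 - 111 \left(\left(6 + 20\right) - 40\right) = -446 - 111 \left(26 - 40\right) = -446 - 111 \left(-14\right) = -446 - -1554 = -446 + 1554 = 1108$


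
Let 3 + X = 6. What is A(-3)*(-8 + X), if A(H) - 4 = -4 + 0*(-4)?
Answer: 0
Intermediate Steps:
X = 3 (X = -3 + 6 = 3)
A(H) = 0 (A(H) = 4 + (-4 + 0*(-4)) = 4 + (-4 + 0) = 4 - 4 = 0)
A(-3)*(-8 + X) = 0*(-8 + 3) = 0*(-5) = 0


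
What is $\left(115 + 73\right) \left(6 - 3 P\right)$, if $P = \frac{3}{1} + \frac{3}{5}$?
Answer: $- \frac{4512}{5} \approx -902.4$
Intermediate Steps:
$P = \frac{18}{5}$ ($P = 3 \cdot 1 + 3 \cdot \frac{1}{5} = 3 + \frac{3}{5} = \frac{18}{5} \approx 3.6$)
$\left(115 + 73\right) \left(6 - 3 P\right) = \left(115 + 73\right) \left(6 - \frac{54}{5}\right) = 188 \left(6 - \frac{54}{5}\right) = 188 \left(- \frac{24}{5}\right) = - \frac{4512}{5}$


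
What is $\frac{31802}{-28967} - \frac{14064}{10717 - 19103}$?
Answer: $\frac{70350158}{121458631} \approx 0.57921$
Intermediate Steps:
$\frac{31802}{-28967} - \frac{14064}{10717 - 19103} = 31802 \left(- \frac{1}{28967}\right) - \frac{14064}{-8386} = - \frac{31802}{28967} - - \frac{7032}{4193} = - \frac{31802}{28967} + \frac{7032}{4193} = \frac{70350158}{121458631}$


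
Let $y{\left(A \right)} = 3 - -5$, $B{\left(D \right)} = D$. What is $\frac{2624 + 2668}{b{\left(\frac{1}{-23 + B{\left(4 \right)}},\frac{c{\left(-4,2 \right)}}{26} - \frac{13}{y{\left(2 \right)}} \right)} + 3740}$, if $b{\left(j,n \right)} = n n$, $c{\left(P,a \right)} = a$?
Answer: $\frac{6359808}{4497529} \approx 1.4141$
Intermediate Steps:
$y{\left(A \right)} = 8$ ($y{\left(A \right)} = 3 + 5 = 8$)
$b{\left(j,n \right)} = n^{2}$
$\frac{2624 + 2668}{b{\left(\frac{1}{-23 + B{\left(4 \right)}},\frac{c{\left(-4,2 \right)}}{26} - \frac{13}{y{\left(2 \right)}} \right)} + 3740} = \frac{2624 + 2668}{\left(\frac{2}{26} - \frac{13}{8}\right)^{2} + 3740} = \frac{5292}{\left(2 \cdot \frac{1}{26} - \frac{13}{8}\right)^{2} + 3740} = \frac{5292}{\left(\frac{1}{13} - \frac{13}{8}\right)^{2} + 3740} = \frac{5292}{\left(- \frac{161}{104}\right)^{2} + 3740} = \frac{5292}{\frac{25921}{10816} + 3740} = \frac{5292}{\frac{40477761}{10816}} = 5292 \cdot \frac{10816}{40477761} = \frac{6359808}{4497529}$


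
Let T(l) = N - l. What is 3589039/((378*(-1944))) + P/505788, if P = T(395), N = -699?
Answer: -151341396995/30972433968 ≈ -4.8863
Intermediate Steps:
T(l) = -699 - l
P = -1094 (P = -699 - 1*395 = -699 - 395 = -1094)
3589039/((378*(-1944))) + P/505788 = 3589039/((378*(-1944))) - 1094/505788 = 3589039/(-734832) - 1094*1/505788 = 3589039*(-1/734832) - 547/252894 = -3589039/734832 - 547/252894 = -151341396995/30972433968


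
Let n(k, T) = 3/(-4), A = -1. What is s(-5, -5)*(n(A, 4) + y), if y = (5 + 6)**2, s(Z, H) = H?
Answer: -2405/4 ≈ -601.25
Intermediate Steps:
y = 121 (y = 11**2 = 121)
n(k, T) = -3/4 (n(k, T) = 3*(-1/4) = -3/4)
s(-5, -5)*(n(A, 4) + y) = -5*(-3/4 + 121) = -5*481/4 = -2405/4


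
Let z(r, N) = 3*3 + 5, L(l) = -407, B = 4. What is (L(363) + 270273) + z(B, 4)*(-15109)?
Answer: 58340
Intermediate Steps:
z(r, N) = 14 (z(r, N) = 9 + 5 = 14)
(L(363) + 270273) + z(B, 4)*(-15109) = (-407 + 270273) + 14*(-15109) = 269866 - 211526 = 58340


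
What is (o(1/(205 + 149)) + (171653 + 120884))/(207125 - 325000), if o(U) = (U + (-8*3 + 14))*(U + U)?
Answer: -18329779807/7385811750 ≈ -2.4818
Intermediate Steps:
o(U) = 2*U*(-10 + U) (o(U) = (U + (-24 + 14))*(2*U) = (U - 10)*(2*U) = (-10 + U)*(2*U) = 2*U*(-10 + U))
(o(1/(205 + 149)) + (171653 + 120884))/(207125 - 325000) = (2*(-10 + 1/(205 + 149))/(205 + 149) + (171653 + 120884))/(207125 - 325000) = (2*(-10 + 1/354)/354 + 292537)/(-117875) = (2*(1/354)*(-10 + 1/354) + 292537)*(-1/117875) = (2*(1/354)*(-3539/354) + 292537)*(-1/117875) = (-3539/62658 + 292537)*(-1/117875) = (18329779807/62658)*(-1/117875) = -18329779807/7385811750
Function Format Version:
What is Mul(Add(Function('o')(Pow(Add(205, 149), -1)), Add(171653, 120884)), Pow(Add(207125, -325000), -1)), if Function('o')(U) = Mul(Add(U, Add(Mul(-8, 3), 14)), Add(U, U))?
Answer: Rational(-18329779807, 7385811750) ≈ -2.4818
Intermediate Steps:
Function('o')(U) = Mul(2, U, Add(-10, U)) (Function('o')(U) = Mul(Add(U, Add(-24, 14)), Mul(2, U)) = Mul(Add(U, -10), Mul(2, U)) = Mul(Add(-10, U), Mul(2, U)) = Mul(2, U, Add(-10, U)))
Mul(Add(Function('o')(Pow(Add(205, 149), -1)), Add(171653, 120884)), Pow(Add(207125, -325000), -1)) = Mul(Add(Mul(2, Pow(Add(205, 149), -1), Add(-10, Pow(Add(205, 149), -1))), Add(171653, 120884)), Pow(Add(207125, -325000), -1)) = Mul(Add(Mul(2, Pow(354, -1), Add(-10, Pow(354, -1))), 292537), Pow(-117875, -1)) = Mul(Add(Mul(2, Rational(1, 354), Add(-10, Rational(1, 354))), 292537), Rational(-1, 117875)) = Mul(Add(Mul(2, Rational(1, 354), Rational(-3539, 354)), 292537), Rational(-1, 117875)) = Mul(Add(Rational(-3539, 62658), 292537), Rational(-1, 117875)) = Mul(Rational(18329779807, 62658), Rational(-1, 117875)) = Rational(-18329779807, 7385811750)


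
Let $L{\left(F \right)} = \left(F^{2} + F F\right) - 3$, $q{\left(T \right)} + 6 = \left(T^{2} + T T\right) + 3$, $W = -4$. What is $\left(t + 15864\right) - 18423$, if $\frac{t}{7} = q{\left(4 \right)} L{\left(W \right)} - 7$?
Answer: $3279$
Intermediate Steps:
$q{\left(T \right)} = -3 + 2 T^{2}$ ($q{\left(T \right)} = -6 + \left(\left(T^{2} + T T\right) + 3\right) = -6 + \left(\left(T^{2} + T^{2}\right) + 3\right) = -6 + \left(2 T^{2} + 3\right) = -6 + \left(3 + 2 T^{2}\right) = -3 + 2 T^{2}$)
$L{\left(F \right)} = -3 + 2 F^{2}$ ($L{\left(F \right)} = \left(F^{2} + F^{2}\right) - 3 = 2 F^{2} - 3 = -3 + 2 F^{2}$)
$t = 5838$ ($t = 7 \left(\left(-3 + 2 \cdot 4^{2}\right) \left(-3 + 2 \left(-4\right)^{2}\right) - 7\right) = 7 \left(\left(-3 + 2 \cdot 16\right) \left(-3 + 2 \cdot 16\right) - 7\right) = 7 \left(\left(-3 + 32\right) \left(-3 + 32\right) - 7\right) = 7 \left(29 \cdot 29 - 7\right) = 7 \left(841 - 7\right) = 7 \cdot 834 = 5838$)
$\left(t + 15864\right) - 18423 = \left(5838 + 15864\right) - 18423 = 21702 - 18423 = 3279$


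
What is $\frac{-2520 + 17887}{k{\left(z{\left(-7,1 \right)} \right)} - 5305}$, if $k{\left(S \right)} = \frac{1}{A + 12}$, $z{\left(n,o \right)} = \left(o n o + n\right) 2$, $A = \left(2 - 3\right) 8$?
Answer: $- \frac{5588}{1929} \approx -2.8968$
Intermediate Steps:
$A = -8$ ($A = \left(-1\right) 8 = -8$)
$z{\left(n,o \right)} = 2 n + 2 n o^{2}$ ($z{\left(n,o \right)} = \left(n o o + n\right) 2 = \left(n o^{2} + n\right) 2 = \left(n + n o^{2}\right) 2 = 2 n + 2 n o^{2}$)
$k{\left(S \right)} = \frac{1}{4}$ ($k{\left(S \right)} = \frac{1}{-8 + 12} = \frac{1}{4}$)
$\frac{-2520 + 17887}{k{\left(z{\left(-7,1 \right)} \right)} - 5305} = \frac{-2520 + 17887}{\frac{1}{4} - 5305} = \frac{15367}{- \frac{21219}{4}} = 15367 \left(- \frac{4}{21219}\right) = - \frac{5588}{1929}$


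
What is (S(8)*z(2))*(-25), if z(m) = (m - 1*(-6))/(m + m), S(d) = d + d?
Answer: -800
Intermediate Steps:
S(d) = 2*d
z(m) = (6 + m)/(2*m) (z(m) = (m + 6)/((2*m)) = (6 + m)*(1/(2*m)) = (6 + m)/(2*m))
(S(8)*z(2))*(-25) = ((2*8)*((½)*(6 + 2)/2))*(-25) = (16*((½)*(½)*8))*(-25) = (16*2)*(-25) = 32*(-25) = -800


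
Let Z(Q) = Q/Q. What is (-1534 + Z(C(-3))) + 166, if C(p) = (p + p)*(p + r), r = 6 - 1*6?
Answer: -1367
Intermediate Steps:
r = 0 (r = 6 - 6 = 0)
C(p) = 2*p**2 (C(p) = (p + p)*(p + 0) = (2*p)*p = 2*p**2)
Z(Q) = 1
(-1534 + Z(C(-3))) + 166 = (-1534 + 1) + 166 = -1533 + 166 = -1367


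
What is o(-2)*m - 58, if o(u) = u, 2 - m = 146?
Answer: 230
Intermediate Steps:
m = -144 (m = 2 - 1*146 = 2 - 146 = -144)
o(-2)*m - 58 = -2*(-144) - 58 = 288 - 58 = 230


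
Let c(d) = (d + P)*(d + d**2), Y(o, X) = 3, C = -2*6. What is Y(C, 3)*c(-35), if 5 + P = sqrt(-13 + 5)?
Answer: -142800 + 7140*I*sqrt(2) ≈ -1.428e+5 + 10097.0*I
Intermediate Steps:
C = -12
P = -5 + 2*I*sqrt(2) (P = -5 + sqrt(-13 + 5) = -5 + sqrt(-8) = -5 + 2*I*sqrt(2) ≈ -5.0 + 2.8284*I)
c(d) = (d + d**2)*(-5 + d + 2*I*sqrt(2)) (c(d) = (d + (-5 + 2*I*sqrt(2)))*(d + d**2) = (-5 + d + 2*I*sqrt(2))*(d + d**2) = (d + d**2)*(-5 + d + 2*I*sqrt(2)))
Y(C, 3)*c(-35) = 3*(-35*(-5 + (-35)**2 - 4*(-35) + 2*I*sqrt(2) + 2*I*(-35)*sqrt(2))) = 3*(-35*(-5 + 1225 + 140 + 2*I*sqrt(2) - 70*I*sqrt(2))) = 3*(-35*(1360 - 68*I*sqrt(2))) = 3*(-47600 + 2380*I*sqrt(2)) = -142800 + 7140*I*sqrt(2)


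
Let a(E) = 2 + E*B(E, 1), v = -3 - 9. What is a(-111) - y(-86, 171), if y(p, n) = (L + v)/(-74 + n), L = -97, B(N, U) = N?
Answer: 1195440/97 ≈ 12324.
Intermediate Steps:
v = -12
a(E) = 2 + E² (a(E) = 2 + E*E = 2 + E²)
y(p, n) = -109/(-74 + n) (y(p, n) = (-97 - 12)/(-74 + n) = -109/(-74 + n))
a(-111) - y(-86, 171) = (2 + (-111)²) - (-109)/(-74 + 171) = (2 + 12321) - (-109)/97 = 12323 - (-109)/97 = 12323 - 1*(-109/97) = 12323 + 109/97 = 1195440/97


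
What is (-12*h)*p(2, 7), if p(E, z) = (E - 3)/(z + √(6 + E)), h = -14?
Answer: -1176/41 + 336*√2/41 ≈ -17.093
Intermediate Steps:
p(E, z) = (-3 + E)/(z + √(6 + E))
(-12*h)*p(2, 7) = (-12*(-14))*((-3 + 2)/(7 + √(6 + 2))) = 168*(-1/(7 + √8)) = 168*(-1/(7 + 2*√2)) = -168/(7 + 2*√2)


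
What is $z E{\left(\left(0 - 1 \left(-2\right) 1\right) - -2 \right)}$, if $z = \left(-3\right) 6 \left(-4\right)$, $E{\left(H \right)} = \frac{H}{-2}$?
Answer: $-144$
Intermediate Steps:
$E{\left(H \right)} = - \frac{H}{2}$
$z = 72$ ($z = \left(-18\right) \left(-4\right) = 72$)
$z E{\left(\left(0 - 1 \left(-2\right) 1\right) - -2 \right)} = 72 \left(- \frac{\left(0 - 1 \left(-2\right) 1\right) - -2}{2}\right) = 72 \left(- \frac{\left(0 - \left(-2\right) 1\right) + 2}{2}\right) = 72 \left(- \frac{\left(0 - -2\right) + 2}{2}\right) = 72 \left(- \frac{\left(0 + 2\right) + 2}{2}\right) = 72 \left(- \frac{2 + 2}{2}\right) = 72 \left(\left(- \frac{1}{2}\right) 4\right) = 72 \left(-2\right) = -144$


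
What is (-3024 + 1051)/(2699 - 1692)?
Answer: -1973/1007 ≈ -1.9593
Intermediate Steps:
(-3024 + 1051)/(2699 - 1692) = -1973/1007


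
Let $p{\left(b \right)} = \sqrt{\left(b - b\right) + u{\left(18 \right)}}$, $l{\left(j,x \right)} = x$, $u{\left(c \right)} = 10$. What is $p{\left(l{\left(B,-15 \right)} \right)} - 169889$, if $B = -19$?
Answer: $-169889 + \sqrt{10} \approx -1.6989 \cdot 10^{5}$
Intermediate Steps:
$p{\left(b \right)} = \sqrt{10}$ ($p{\left(b \right)} = \sqrt{\left(b - b\right) + 10} = \sqrt{0 + 10} = \sqrt{10}$)
$p{\left(l{\left(B,-15 \right)} \right)} - 169889 = \sqrt{10} - 169889 = -169889 + \sqrt{10}$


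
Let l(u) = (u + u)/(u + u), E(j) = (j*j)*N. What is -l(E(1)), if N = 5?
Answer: -1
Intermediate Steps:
E(j) = 5*j² (E(j) = (j*j)*5 = j²*5 = 5*j²)
l(u) = 1 (l(u) = (2*u)/((2*u)) = (2*u)*(1/(2*u)) = 1)
-l(E(1)) = -1*1 = -1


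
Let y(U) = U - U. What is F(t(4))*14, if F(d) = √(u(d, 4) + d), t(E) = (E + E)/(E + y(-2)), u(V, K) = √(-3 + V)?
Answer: 14*√(2 + I) ≈ 20.375 + 4.8099*I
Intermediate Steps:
y(U) = 0
t(E) = 2 (t(E) = (E + E)/(E + 0) = (2*E)/E = 2)
F(d) = √(d + √(-3 + d)) (F(d) = √(√(-3 + d) + d) = √(d + √(-3 + d)))
F(t(4))*14 = √(2 + √(-3 + 2))*14 = √(2 + √(-1))*14 = √(2 + I)*14 = 14*√(2 + I)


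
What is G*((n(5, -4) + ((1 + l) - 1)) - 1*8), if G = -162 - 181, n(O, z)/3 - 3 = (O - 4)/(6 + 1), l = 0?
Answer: -490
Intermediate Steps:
n(O, z) = 51/7 + 3*O/7 (n(O, z) = 9 + 3*((O - 4)/(6 + 1)) = 9 + 3*((-4 + O)/7) = 9 + 3*((-4 + O)*(⅐)) = 9 + 3*(-4/7 + O/7) = 9 + (-12/7 + 3*O/7) = 51/7 + 3*O/7)
G = -343
G*((n(5, -4) + ((1 + l) - 1)) - 1*8) = -343*(((51/7 + (3/7)*5) + ((1 + 0) - 1)) - 1*8) = -343*(((51/7 + 15/7) + (1 - 1)) - 8) = -343*((66/7 + 0) - 8) = -343*(66/7 - 8) = -343*10/7 = -490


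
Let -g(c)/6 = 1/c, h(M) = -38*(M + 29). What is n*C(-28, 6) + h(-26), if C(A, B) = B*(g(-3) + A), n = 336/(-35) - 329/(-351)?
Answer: 55682/45 ≈ 1237.4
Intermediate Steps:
h(M) = -1102 - 38*M (h(M) = -38*(29 + M) = -1102 - 38*M)
n = -15203/1755 (n = 336*(-1/35) - 329*(-1/351) = -48/5 + 329/351 = -15203/1755 ≈ -8.6627)
g(c) = -6/c
C(A, B) = B*(2 + A) (C(A, B) = B*(-6/(-3) + A) = B*(-6*(-⅓) + A) = B*(2 + A))
n*C(-28, 6) + h(-26) = -30406*(2 - 28)/585 + (-1102 - 38*(-26)) = -30406*(-26)/585 + (-1102 + 988) = -15203/1755*(-156) - 114 = 60812/45 - 114 = 55682/45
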